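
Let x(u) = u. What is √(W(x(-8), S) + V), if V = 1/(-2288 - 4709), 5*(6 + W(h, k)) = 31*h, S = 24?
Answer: I*√68051807435/34985 ≈ 7.4566*I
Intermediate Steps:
W(h, k) = -6 + 31*h/5 (W(h, k) = -6 + (31*h)/5 = -6 + 31*h/5)
V = -1/6997 (V = 1/(-6997) = -1/6997 ≈ -0.00014292)
√(W(x(-8), S) + V) = √((-6 + (31/5)*(-8)) - 1/6997) = √((-6 - 248/5) - 1/6997) = √(-278/5 - 1/6997) = √(-1945171/34985) = I*√68051807435/34985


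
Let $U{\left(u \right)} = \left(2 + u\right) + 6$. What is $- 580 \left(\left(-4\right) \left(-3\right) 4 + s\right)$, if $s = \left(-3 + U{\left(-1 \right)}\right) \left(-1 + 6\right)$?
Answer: $-39440$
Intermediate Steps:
$U{\left(u \right)} = 8 + u$
$s = 20$ ($s = \left(-3 + \left(8 - 1\right)\right) \left(-1 + 6\right) = \left(-3 + 7\right) 5 = 4 \cdot 5 = 20$)
$- 580 \left(\left(-4\right) \left(-3\right) 4 + s\right) = - 580 \left(\left(-4\right) \left(-3\right) 4 + 20\right) = - 580 \left(12 \cdot 4 + 20\right) = - 580 \left(48 + 20\right) = \left(-580\right) 68 = -39440$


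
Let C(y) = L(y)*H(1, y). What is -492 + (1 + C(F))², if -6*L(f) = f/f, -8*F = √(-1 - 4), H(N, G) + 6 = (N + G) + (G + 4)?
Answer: -282613/576 + 7*I*√5/72 ≈ -490.65 + 0.2174*I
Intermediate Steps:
H(N, G) = -2 + N + 2*G (H(N, G) = -6 + ((N + G) + (G + 4)) = -6 + ((G + N) + (4 + G)) = -6 + (4 + N + 2*G) = -2 + N + 2*G)
F = -I*√5/8 (F = -√(-1 - 4)/8 = -I*√5/8 ≈ -0.27951*I)
L(f) = -⅙ (L(f) = -f/(6*f) = -⅙*1 = -⅙)
C(y) = ⅙ - y/3 (C(y) = -(-2 + 1 + 2*y)/6 = -(-1 + 2*y)/6 = ⅙ - y/3)
-492 + (1 + C(F))² = -492 + (1 + (⅙ - (-1)*I*√5/24))² = -492 + (1 + (⅙ + I*√5/24))² = -492 + (7/6 + I*√5/24)²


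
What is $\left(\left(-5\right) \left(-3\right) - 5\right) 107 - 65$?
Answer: $1005$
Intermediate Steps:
$\left(\left(-5\right) \left(-3\right) - 5\right) 107 - 65 = \left(15 - 5\right) 107 - 65 = 10 \cdot 107 - 65 = 1070 - 65 = 1005$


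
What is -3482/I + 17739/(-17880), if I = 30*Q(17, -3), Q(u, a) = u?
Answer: -475367/60792 ≈ -7.8196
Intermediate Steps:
I = 510 (I = 30*17 = 510)
-3482/I + 17739/(-17880) = -3482/510 + 17739/(-17880) = -3482*1/510 + 17739*(-1/17880) = -1741/255 - 5913/5960 = -475367/60792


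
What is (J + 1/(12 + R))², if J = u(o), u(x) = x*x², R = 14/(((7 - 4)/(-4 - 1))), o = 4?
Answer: 4721929/1156 ≈ 4084.7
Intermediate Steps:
R = -70/3 (R = 14/((3/(-5))) = 14/((3*(-⅕))) = 14/(-⅗) = 14*(-5/3) = -70/3 ≈ -23.333)
u(x) = x³
J = 64 (J = 4³ = 64)
(J + 1/(12 + R))² = (64 + 1/(12 - 70/3))² = (64 + 1/(-34/3))² = (64 - 3/34)² = (2173/34)² = 4721929/1156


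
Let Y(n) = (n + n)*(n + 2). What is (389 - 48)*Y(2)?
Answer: 5456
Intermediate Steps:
Y(n) = 2*n*(2 + n) (Y(n) = (2*n)*(2 + n) = 2*n*(2 + n))
(389 - 48)*Y(2) = (389 - 48)*(2*2*(2 + 2)) = 341*(2*2*4) = 341*16 = 5456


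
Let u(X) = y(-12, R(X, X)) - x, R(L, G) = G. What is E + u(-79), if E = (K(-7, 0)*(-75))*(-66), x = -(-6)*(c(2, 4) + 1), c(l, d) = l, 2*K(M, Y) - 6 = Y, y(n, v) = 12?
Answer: 14844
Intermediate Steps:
K(M, Y) = 3 + Y/2
x = 18 (x = -(-6)*(2 + 1) = -(-6)*3 = -3*(-6) = 18)
u(X) = -6 (u(X) = 12 - 1*18 = 12 - 18 = -6)
E = 14850 (E = ((3 + (½)*0)*(-75))*(-66) = ((3 + 0)*(-75))*(-66) = (3*(-75))*(-66) = -225*(-66) = 14850)
E + u(-79) = 14850 - 6 = 14844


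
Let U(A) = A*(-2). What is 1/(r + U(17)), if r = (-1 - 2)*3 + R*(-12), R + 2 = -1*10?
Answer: 1/101 ≈ 0.0099010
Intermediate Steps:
U(A) = -2*A
R = -12 (R = -2 - 1*10 = -2 - 10 = -12)
r = 135 (r = (-1 - 2)*3 - 12*(-12) = -3*3 + 144 = -9 + 144 = 135)
1/(r + U(17)) = 1/(135 - 2*17) = 1/(135 - 34) = 1/101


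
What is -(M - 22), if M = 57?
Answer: -35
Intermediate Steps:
-(M - 22) = -(57 - 22) = -1*35 = -35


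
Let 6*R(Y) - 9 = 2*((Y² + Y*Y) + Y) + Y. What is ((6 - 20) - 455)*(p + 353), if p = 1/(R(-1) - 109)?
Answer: -7615421/46 ≈ -1.6555e+5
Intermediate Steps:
R(Y) = 3/2 + Y/2 + 2*Y²/3 (R(Y) = 3/2 + (2*((Y² + Y*Y) + Y) + Y)/6 = 3/2 + (2*((Y² + Y²) + Y) + Y)/6 = 3/2 + (2*(2*Y² + Y) + Y)/6 = 3/2 + (2*(Y + 2*Y²) + Y)/6 = 3/2 + ((2*Y + 4*Y²) + Y)/6 = 3/2 + (3*Y + 4*Y²)/6 = 3/2 + (Y/2 + 2*Y²/3) = 3/2 + Y/2 + 2*Y²/3)
p = -3/322 (p = 1/((3/2 + (½)*(-1) + (⅔)*(-1)²) - 109) = 1/((3/2 - ½ + (⅔)*1) - 109) = 1/((3/2 - ½ + ⅔) - 109) = 1/(5/3 - 109) = 1/(-322/3) = -3/322 ≈ -0.0093168)
((6 - 20) - 455)*(p + 353) = ((6 - 20) - 455)*(-3/322 + 353) = (-14 - 455)*(113663/322) = -469*113663/322 = -7615421/46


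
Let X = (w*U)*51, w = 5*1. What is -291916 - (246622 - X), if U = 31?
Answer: -530633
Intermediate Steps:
w = 5
X = 7905 (X = (5*31)*51 = 155*51 = 7905)
-291916 - (246622 - X) = -291916 - (246622 - 1*7905) = -291916 - (246622 - 7905) = -291916 - 1*238717 = -291916 - 238717 = -530633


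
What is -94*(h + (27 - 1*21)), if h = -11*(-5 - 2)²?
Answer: 50102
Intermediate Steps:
h = -539 (h = -11*(-7)² = -11*49 = -539)
-94*(h + (27 - 1*21)) = -94*(-539 + (27 - 1*21)) = -94*(-539 + (27 - 21)) = -94*(-539 + 6) = -94*(-533) = 50102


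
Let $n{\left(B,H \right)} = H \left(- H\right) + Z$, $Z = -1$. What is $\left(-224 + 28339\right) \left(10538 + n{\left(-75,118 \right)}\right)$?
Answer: $-95225505$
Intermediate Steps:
$n{\left(B,H \right)} = -1 - H^{2}$ ($n{\left(B,H \right)} = H \left(- H\right) - 1 = - H^{2} - 1 = -1 - H^{2}$)
$\left(-224 + 28339\right) \left(10538 + n{\left(-75,118 \right)}\right) = \left(-224 + 28339\right) \left(10538 - 13925\right) = 28115 \left(10538 - 13925\right) = 28115 \left(-3387\right) = -95225505$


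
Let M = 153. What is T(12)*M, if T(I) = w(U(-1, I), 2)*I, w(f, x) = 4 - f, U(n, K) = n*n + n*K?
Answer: 27540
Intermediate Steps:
U(n, K) = n² + K*n
T(I) = I*(3 + I) (T(I) = (4 - (-1)*(I - 1))*I = (4 - (-1)*(-1 + I))*I = (4 - (1 - I))*I = (4 + (-1 + I))*I = (3 + I)*I = I*(3 + I))
T(12)*M = (12*(3 + 12))*153 = (12*15)*153 = 180*153 = 27540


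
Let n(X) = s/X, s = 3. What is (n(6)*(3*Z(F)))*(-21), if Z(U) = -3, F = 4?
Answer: 189/2 ≈ 94.500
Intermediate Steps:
n(X) = 3/X
(n(6)*(3*Z(F)))*(-21) = ((3/6)*(3*(-3)))*(-21) = ((3*(1/6))*(-9))*(-21) = ((1/2)*(-9))*(-21) = -9/2*(-21) = 189/2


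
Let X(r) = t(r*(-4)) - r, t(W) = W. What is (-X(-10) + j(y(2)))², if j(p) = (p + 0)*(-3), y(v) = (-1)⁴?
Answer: 2809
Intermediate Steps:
y(v) = 1
X(r) = -5*r (X(r) = r*(-4) - r = -4*r - r = -5*r)
j(p) = -3*p (j(p) = p*(-3) = -3*p)
(-X(-10) + j(y(2)))² = (-(-5)*(-10) - 3*1)² = (-1*50 - 3)² = (-50 - 3)² = (-53)² = 2809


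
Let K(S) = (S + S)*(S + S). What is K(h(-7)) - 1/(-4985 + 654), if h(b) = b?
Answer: 848877/4331 ≈ 196.00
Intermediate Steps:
K(S) = 4*S² (K(S) = (2*S)*(2*S) = 4*S²)
K(h(-7)) - 1/(-4985 + 654) = 4*(-7)² - 1/(-4985 + 654) = 4*49 - 1/(-4331) = 196 - 1*(-1/4331) = 196 + 1/4331 = 848877/4331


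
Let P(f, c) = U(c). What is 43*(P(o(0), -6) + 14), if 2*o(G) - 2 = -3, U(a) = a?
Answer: 344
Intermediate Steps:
o(G) = -½ (o(G) = 1 + (½)*(-3) = 1 - 3/2 = -½)
P(f, c) = c
43*(P(o(0), -6) + 14) = 43*(-6 + 14) = 43*8 = 344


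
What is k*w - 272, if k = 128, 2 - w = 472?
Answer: -60432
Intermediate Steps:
w = -470 (w = 2 - 1*472 = 2 - 472 = -470)
k*w - 272 = 128*(-470) - 272 = -60160 - 272 = -60432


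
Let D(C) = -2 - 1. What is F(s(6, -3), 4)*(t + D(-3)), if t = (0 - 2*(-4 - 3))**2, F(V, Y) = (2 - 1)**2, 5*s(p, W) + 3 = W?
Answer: 193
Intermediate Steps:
s(p, W) = -3/5 + W/5
F(V, Y) = 1 (F(V, Y) = 1**2 = 1)
D(C) = -3
t = 196 (t = (0 - 2*(-7))**2 = (0 + 14)**2 = 14**2 = 196)
F(s(6, -3), 4)*(t + D(-3)) = 1*(196 - 3) = 1*193 = 193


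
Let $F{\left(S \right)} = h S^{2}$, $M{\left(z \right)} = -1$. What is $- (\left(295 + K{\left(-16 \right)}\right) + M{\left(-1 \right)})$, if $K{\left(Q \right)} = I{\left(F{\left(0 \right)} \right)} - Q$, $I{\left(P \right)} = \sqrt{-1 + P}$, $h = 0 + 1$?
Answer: $-310 - i \approx -310.0 - 1.0 i$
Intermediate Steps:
$h = 1$
$F{\left(S \right)} = S^{2}$ ($F{\left(S \right)} = 1 S^{2} = S^{2}$)
$K{\left(Q \right)} = i - Q$ ($K{\left(Q \right)} = \sqrt{-1 + 0^{2}} - Q = \sqrt{-1 + 0} - Q = \sqrt{-1} - Q = i - Q$)
$- (\left(295 + K{\left(-16 \right)}\right) + M{\left(-1 \right)}) = - (\left(295 + \left(i - -16\right)\right) - 1) = - (\left(295 + \left(i + 16\right)\right) - 1) = - (\left(295 + \left(16 + i\right)\right) - 1) = - (\left(311 + i\right) - 1) = - (310 + i) = -310 - i$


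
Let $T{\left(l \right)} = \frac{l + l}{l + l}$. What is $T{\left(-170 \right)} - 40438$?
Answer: $-40437$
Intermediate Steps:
$T{\left(l \right)} = 1$ ($T{\left(l \right)} = \frac{2 l}{2 l} = 2 l \frac{1}{2 l} = 1$)
$T{\left(-170 \right)} - 40438 = 1 - 40438 = -40437$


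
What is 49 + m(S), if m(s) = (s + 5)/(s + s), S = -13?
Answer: 641/13 ≈ 49.308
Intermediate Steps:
m(s) = (5 + s)/(2*s) (m(s) = (5 + s)/((2*s)) = (5 + s)*(1/(2*s)) = (5 + s)/(2*s))
49 + m(S) = 49 + (½)*(5 - 13)/(-13) = 49 + (½)*(-1/13)*(-8) = 49 + 4/13 = 641/13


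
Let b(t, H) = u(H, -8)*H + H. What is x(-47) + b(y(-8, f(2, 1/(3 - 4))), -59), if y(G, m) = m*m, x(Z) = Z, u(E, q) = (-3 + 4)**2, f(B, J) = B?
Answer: -165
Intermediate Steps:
u(E, q) = 1 (u(E, q) = 1**2 = 1)
y(G, m) = m**2
b(t, H) = 2*H (b(t, H) = 1*H + H = H + H = 2*H)
x(-47) + b(y(-8, f(2, 1/(3 - 4))), -59) = -47 + 2*(-59) = -47 - 118 = -165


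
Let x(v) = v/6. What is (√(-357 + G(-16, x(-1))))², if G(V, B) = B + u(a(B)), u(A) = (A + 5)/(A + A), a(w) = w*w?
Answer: -800/3 ≈ -266.67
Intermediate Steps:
a(w) = w²
x(v) = v/6 (x(v) = v*(⅙) = v/6)
u(A) = (5 + A)/(2*A) (u(A) = (5 + A)/((2*A)) = (5 + A)*(1/(2*A)) = (5 + A)/(2*A))
G(V, B) = B + (5 + B²)/(2*B²) (G(V, B) = B + (5 + B²)/(2*(B²)) = B + (5 + B²)/(2*B²))
(√(-357 + G(-16, x(-1))))² = (√(-357 + (½ + (⅙)*(-1) + 5/(2*((⅙)*(-1))²))))² = (√(-357 + (½ - ⅙ + 5/(2*(-⅙)²))))² = (√(-357 + (½ - ⅙ + (5/2)*36)))² = (√(-357 + (½ - ⅙ + 90)))² = (√(-357 + 271/3))² = (√(-800/3))² = (20*I*√6/3)² = -800/3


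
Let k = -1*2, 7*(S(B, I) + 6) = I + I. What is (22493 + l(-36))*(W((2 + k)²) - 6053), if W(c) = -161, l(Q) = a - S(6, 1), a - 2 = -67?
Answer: -975821704/7 ≈ -1.3940e+8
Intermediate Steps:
S(B, I) = -6 + 2*I/7 (S(B, I) = -6 + (I + I)/7 = -6 + (2*I)/7 = -6 + 2*I/7)
k = -2
a = -65 (a = 2 - 67 = -65)
l(Q) = -415/7 (l(Q) = -65 - (-6 + (2/7)*1) = -65 - (-6 + 2/7) = -65 - 1*(-40/7) = -65 + 40/7 = -415/7)
(22493 + l(-36))*(W((2 + k)²) - 6053) = (22493 - 415/7)*(-161 - 6053) = (157036/7)*(-6214) = -975821704/7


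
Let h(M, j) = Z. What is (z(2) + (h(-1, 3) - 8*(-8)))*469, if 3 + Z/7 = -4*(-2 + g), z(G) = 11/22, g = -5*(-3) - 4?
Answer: -195573/2 ≈ -97787.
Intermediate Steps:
g = 11 (g = 15 - 4 = 11)
z(G) = ½ (z(G) = 11*(1/22) = ½)
Z = -273 (Z = -21 + 7*(-4*(-2 + 11)) = -21 + 7*(-4*9) = -21 + 7*(-36) = -21 - 252 = -273)
h(M, j) = -273
(z(2) + (h(-1, 3) - 8*(-8)))*469 = (½ + (-273 - 8*(-8)))*469 = (½ + (-273 + 64))*469 = (½ - 209)*469 = -417/2*469 = -195573/2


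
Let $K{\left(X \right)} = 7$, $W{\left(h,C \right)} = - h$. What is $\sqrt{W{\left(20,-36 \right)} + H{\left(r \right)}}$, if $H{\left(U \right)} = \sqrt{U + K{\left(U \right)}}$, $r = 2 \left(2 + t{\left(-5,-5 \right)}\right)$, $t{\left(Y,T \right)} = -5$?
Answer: $i \sqrt{19} \approx 4.3589 i$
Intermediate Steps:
$r = -6$ ($r = 2 \left(2 - 5\right) = 2 \left(-3\right) = -6$)
$H{\left(U \right)} = \sqrt{7 + U}$ ($H{\left(U \right)} = \sqrt{U + 7} = \sqrt{7 + U}$)
$\sqrt{W{\left(20,-36 \right)} + H{\left(r \right)}} = \sqrt{\left(-1\right) 20 + \sqrt{7 - 6}} = \sqrt{-20 + \sqrt{1}} = \sqrt{-20 + 1} = \sqrt{-19} = i \sqrt{19}$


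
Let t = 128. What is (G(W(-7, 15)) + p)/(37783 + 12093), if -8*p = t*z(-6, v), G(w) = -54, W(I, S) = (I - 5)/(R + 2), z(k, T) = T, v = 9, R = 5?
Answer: -99/24938 ≈ -0.0039698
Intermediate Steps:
W(I, S) = -5/7 + I/7 (W(I, S) = (I - 5)/(5 + 2) = (-5 + I)/7 = (-5 + I)*(⅐) = -5/7 + I/7)
p = -144 (p = -16*9 = -⅛*1152 = -144)
(G(W(-7, 15)) + p)/(37783 + 12093) = (-54 - 144)/(37783 + 12093) = -198/49876 = -198*1/49876 = -99/24938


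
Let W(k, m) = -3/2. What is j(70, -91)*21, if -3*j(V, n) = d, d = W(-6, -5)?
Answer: 21/2 ≈ 10.500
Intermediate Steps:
W(k, m) = -3/2 (W(k, m) = -3*½ = -3/2)
d = -3/2 ≈ -1.5000
j(V, n) = ½ (j(V, n) = -⅓*(-3/2) = ½)
j(70, -91)*21 = (½)*21 = 21/2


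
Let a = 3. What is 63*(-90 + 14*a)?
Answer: -3024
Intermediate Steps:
63*(-90 + 14*a) = 63*(-90 + 14*3) = 63*(-90 + 42) = 63*(-48) = -3024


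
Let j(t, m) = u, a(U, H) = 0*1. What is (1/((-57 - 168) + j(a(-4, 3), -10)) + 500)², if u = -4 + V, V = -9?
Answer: 14160762001/56644 ≈ 2.5000e+5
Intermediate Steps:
a(U, H) = 0
u = -13 (u = -4 - 9 = -13)
j(t, m) = -13
(1/((-57 - 168) + j(a(-4, 3), -10)) + 500)² = (1/((-57 - 168) - 13) + 500)² = (1/(-225 - 13) + 500)² = (1/(-238) + 500)² = (-1/238 + 500)² = (118999/238)² = 14160762001/56644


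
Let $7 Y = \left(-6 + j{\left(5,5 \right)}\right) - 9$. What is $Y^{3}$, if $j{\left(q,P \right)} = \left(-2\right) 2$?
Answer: $- \frac{6859}{343} \approx -19.997$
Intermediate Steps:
$j{\left(q,P \right)} = -4$
$Y = - \frac{19}{7}$ ($Y = \frac{\left(-6 - 4\right) - 9}{7} = \frac{-10 - 9}{7} = \frac{1}{7} \left(-19\right) = - \frac{19}{7} \approx -2.7143$)
$Y^{3} = \left(- \frac{19}{7}\right)^{3} = - \frac{6859}{343}$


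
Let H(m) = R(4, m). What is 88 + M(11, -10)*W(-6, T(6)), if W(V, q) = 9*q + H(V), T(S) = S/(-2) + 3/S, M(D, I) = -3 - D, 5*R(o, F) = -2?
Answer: 2043/5 ≈ 408.60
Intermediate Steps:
R(o, F) = -⅖ (R(o, F) = (⅕)*(-2) = -⅖)
H(m) = -⅖
T(S) = 3/S - S/2 (T(S) = S*(-½) + 3/S = -S/2 + 3/S = 3/S - S/2)
W(V, q) = -⅖ + 9*q (W(V, q) = 9*q - ⅖ = -⅖ + 9*q)
88 + M(11, -10)*W(-6, T(6)) = 88 + (-3 - 1*11)*(-⅖ + 9*(3/6 - ½*6)) = 88 + (-3 - 11)*(-⅖ + 9*(3*(⅙) - 3)) = 88 - 14*(-⅖ + 9*(½ - 3)) = 88 - 14*(-⅖ + 9*(-5/2)) = 88 - 14*(-⅖ - 45/2) = 88 - 14*(-229/10) = 88 + 1603/5 = 2043/5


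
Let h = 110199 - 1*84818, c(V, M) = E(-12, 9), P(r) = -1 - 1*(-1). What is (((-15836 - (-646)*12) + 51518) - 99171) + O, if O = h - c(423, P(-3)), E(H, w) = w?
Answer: -30365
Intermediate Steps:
P(r) = 0 (P(r) = -1 + 1 = 0)
c(V, M) = 9
h = 25381 (h = 110199 - 84818 = 25381)
O = 25372 (O = 25381 - 1*9 = 25381 - 9 = 25372)
(((-15836 - (-646)*12) + 51518) - 99171) + O = (((-15836 - (-646)*12) + 51518) - 99171) + 25372 = (((-15836 - 323*(-24)) + 51518) - 99171) + 25372 = (((-15836 + 7752) + 51518) - 99171) + 25372 = ((-8084 + 51518) - 99171) + 25372 = (43434 - 99171) + 25372 = -55737 + 25372 = -30365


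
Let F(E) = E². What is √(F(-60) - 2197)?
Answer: √1403 ≈ 37.457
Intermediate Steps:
√(F(-60) - 2197) = √((-60)² - 2197) = √(3600 - 2197) = √1403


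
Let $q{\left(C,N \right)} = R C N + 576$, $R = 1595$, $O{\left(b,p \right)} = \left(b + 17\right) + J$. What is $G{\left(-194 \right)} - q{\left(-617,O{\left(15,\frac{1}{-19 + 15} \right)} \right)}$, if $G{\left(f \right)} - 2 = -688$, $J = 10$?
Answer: $41331568$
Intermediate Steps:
$O{\left(b,p \right)} = 27 + b$ ($O{\left(b,p \right)} = \left(b + 17\right) + 10 = \left(17 + b\right) + 10 = 27 + b$)
$G{\left(f \right)} = -686$ ($G{\left(f \right)} = 2 - 688 = -686$)
$q{\left(C,N \right)} = 576 + 1595 C N$ ($q{\left(C,N \right)} = 1595 C N + 576 = 576 + 1595 C N$)
$G{\left(-194 \right)} - q{\left(-617,O{\left(15,\frac{1}{-19 + 15} \right)} \right)} = -686 - \left(576 + 1595 \left(-617\right) \left(27 + 15\right)\right) = -686 - \left(576 + 1595 \left(-617\right) 42\right) = -686 - \left(576 - 41332830\right) = -686 - -41332254 = -686 + 41332254 = 41331568$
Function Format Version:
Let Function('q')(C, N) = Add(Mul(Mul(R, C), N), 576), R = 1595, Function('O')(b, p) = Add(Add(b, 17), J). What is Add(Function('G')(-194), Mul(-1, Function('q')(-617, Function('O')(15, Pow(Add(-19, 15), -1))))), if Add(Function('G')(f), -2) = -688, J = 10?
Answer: 41331568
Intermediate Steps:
Function('O')(b, p) = Add(27, b) (Function('O')(b, p) = Add(Add(b, 17), 10) = Add(Add(17, b), 10) = Add(27, b))
Function('G')(f) = -686 (Function('G')(f) = Add(2, -688) = -686)
Function('q')(C, N) = Add(576, Mul(1595, C, N)) (Function('q')(C, N) = Add(Mul(Mul(1595, C), N), 576) = Add(Mul(1595, C, N), 576) = Add(576, Mul(1595, C, N)))
Add(Function('G')(-194), Mul(-1, Function('q')(-617, Function('O')(15, Pow(Add(-19, 15), -1))))) = Add(-686, Mul(-1, Add(576, Mul(1595, -617, Add(27, 15))))) = Add(-686, Mul(-1, Add(576, Mul(1595, -617, 42)))) = Add(-686, Mul(-1, Add(576, -41332830))) = Add(-686, Mul(-1, -41332254)) = Add(-686, 41332254) = 41331568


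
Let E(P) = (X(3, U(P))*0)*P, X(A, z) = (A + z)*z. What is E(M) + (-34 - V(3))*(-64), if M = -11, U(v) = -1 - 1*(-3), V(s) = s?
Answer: 2368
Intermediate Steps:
U(v) = 2 (U(v) = -1 + 3 = 2)
X(A, z) = z*(A + z)
E(P) = 0 (E(P) = ((2*(3 + 2))*0)*P = ((2*5)*0)*P = (10*0)*P = 0*P = 0)
E(M) + (-34 - V(3))*(-64) = 0 + (-34 - 1*3)*(-64) = 0 + (-34 - 3)*(-64) = 0 - 37*(-64) = 0 + 2368 = 2368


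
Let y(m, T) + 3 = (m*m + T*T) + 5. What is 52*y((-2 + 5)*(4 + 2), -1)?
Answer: 17004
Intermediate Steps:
y(m, T) = 2 + T**2 + m**2 (y(m, T) = -3 + ((m*m + T*T) + 5) = -3 + ((m**2 + T**2) + 5) = -3 + ((T**2 + m**2) + 5) = -3 + (5 + T**2 + m**2) = 2 + T**2 + m**2)
52*y((-2 + 5)*(4 + 2), -1) = 52*(2 + (-1)**2 + ((-2 + 5)*(4 + 2))**2) = 52*(2 + 1 + (3*6)**2) = 52*(2 + 1 + 18**2) = 52*(2 + 1 + 324) = 52*327 = 17004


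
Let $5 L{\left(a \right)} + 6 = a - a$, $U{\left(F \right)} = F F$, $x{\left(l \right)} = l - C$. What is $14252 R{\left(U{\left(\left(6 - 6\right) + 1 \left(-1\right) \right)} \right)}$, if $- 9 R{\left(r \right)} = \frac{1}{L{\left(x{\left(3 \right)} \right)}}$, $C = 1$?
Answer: $\frac{35630}{27} \approx 1319.6$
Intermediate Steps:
$x{\left(l \right)} = -1 + l$ ($x{\left(l \right)} = l - 1 = -1 + l$)
$U{\left(F \right)} = F^{2}$
$L{\left(a \right)} = - \frac{6}{5}$ ($L{\left(a \right)} = - \frac{6}{5} + \frac{a - a}{5} = - \frac{6}{5} + \frac{1}{5} \cdot 0 = - \frac{6}{5} + 0 = - \frac{6}{5}$)
$R{\left(r \right)} = \frac{5}{54}$ ($R{\left(r \right)} = - \frac{1}{9 \left(- \frac{6}{5}\right)} = \left(- \frac{1}{9}\right) \left(- \frac{5}{6}\right) = \frac{5}{54}$)
$14252 R{\left(U{\left(\left(6 - 6\right) + 1 \left(-1\right) \right)} \right)} = 14252 \cdot \frac{5}{54} = \frac{35630}{27}$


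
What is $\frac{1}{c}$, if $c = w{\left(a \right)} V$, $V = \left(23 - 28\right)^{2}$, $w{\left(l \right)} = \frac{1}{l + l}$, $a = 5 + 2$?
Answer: $\frac{14}{25} \approx 0.56$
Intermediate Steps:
$a = 7$
$w{\left(l \right)} = \frac{1}{2 l}$
$V = 25$ ($V = \left(-5\right)^{2} = 25$)
$c = \frac{25}{14}$ ($c = \frac{1}{2 \cdot 7} \cdot 25 = \frac{1}{2} \cdot \frac{1}{7} \cdot 25 = \frac{1}{14} \cdot 25 = \frac{25}{14} \approx 1.7857$)
$\frac{1}{c} = \frac{1}{\frac{25}{14}} = \frac{14}{25}$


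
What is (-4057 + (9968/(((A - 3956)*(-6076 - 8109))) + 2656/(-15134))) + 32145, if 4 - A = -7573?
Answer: 10916909217158824/388670517795 ≈ 28088.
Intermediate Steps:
A = 7577 (A = 4 - 1*(-7573) = 4 + 7573 = 7577)
(-4057 + (9968/(((A - 3956)*(-6076 - 8109))) + 2656/(-15134))) + 32145 = (-4057 + (9968/(((7577 - 3956)*(-6076 - 8109))) + 2656/(-15134))) + 32145 = (-4057 + (9968/((3621*(-14185))) + 2656*(-1/15134))) + 32145 = (-4057 + (9968/(-51363885) - 1328/7567)) + 32145 = (-4057 + (9968*(-1/51363885) - 1328/7567)) + 32145 = (-4057 + (-9968/51363885 - 1328/7567)) + 32145 = (-4057 - 68286667136/388670517795) + 32145 = -1576904577361451/388670517795 + 32145 = 10916909217158824/388670517795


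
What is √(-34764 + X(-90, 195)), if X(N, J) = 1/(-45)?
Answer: I*√7821905/15 ≈ 186.45*I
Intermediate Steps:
X(N, J) = -1/45
√(-34764 + X(-90, 195)) = √(-34764 - 1/45) = √(-1564381/45) = I*√7821905/15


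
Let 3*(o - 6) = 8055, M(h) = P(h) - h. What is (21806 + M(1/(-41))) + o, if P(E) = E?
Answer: 24497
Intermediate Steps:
M(h) = 0 (M(h) = h - h = 0)
o = 2691 (o = 6 + (1/3)*8055 = 6 + 2685 = 2691)
(21806 + M(1/(-41))) + o = (21806 + 0) + 2691 = 21806 + 2691 = 24497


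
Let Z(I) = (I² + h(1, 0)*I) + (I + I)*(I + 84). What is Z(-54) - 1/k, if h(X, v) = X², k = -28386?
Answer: -10729907/28386 ≈ -378.00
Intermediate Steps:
Z(I) = I + I² + 2*I*(84 + I) (Z(I) = (I² + 1²*I) + (I + I)*(I + 84) = (I² + 1*I) + (2*I)*(84 + I) = (I² + I) + 2*I*(84 + I) = (I + I²) + 2*I*(84 + I) = I + I² + 2*I*(84 + I))
Z(-54) - 1/k = -54*(169 + 3*(-54)) - 1/(-28386) = -54*(169 - 162) - 1*(-1/28386) = -54*7 + 1/28386 = -378 + 1/28386 = -10729907/28386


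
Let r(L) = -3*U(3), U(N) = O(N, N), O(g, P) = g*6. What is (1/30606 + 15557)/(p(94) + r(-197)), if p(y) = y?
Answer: 476137543/1224240 ≈ 388.92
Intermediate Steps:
O(g, P) = 6*g
U(N) = 6*N
r(L) = -54 (r(L) = -18*3 = -3*18 = -54)
(1/30606 + 15557)/(p(94) + r(-197)) = (1/30606 + 15557)/(94 - 54) = (1/30606 + 15557)/40 = (476137543/30606)*(1/40) = 476137543/1224240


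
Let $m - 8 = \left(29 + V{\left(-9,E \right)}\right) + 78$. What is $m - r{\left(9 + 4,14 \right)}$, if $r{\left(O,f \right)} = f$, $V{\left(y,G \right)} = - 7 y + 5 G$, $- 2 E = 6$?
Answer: $149$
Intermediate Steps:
$E = -3$ ($E = \left(- \frac{1}{2}\right) 6 = -3$)
$m = 163$ ($m = 8 + \left(\left(29 + \left(\left(-7\right) \left(-9\right) + 5 \left(-3\right)\right)\right) + 78\right) = 8 + \left(\left(29 + \left(63 - 15\right)\right) + 78\right) = 8 + \left(\left(29 + 48\right) + 78\right) = 8 + \left(77 + 78\right) = 8 + 155 = 163$)
$m - r{\left(9 + 4,14 \right)} = 163 - 14 = 149$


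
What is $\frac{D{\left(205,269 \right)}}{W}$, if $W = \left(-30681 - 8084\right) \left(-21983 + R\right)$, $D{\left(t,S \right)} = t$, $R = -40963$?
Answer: $\frac{41}{488020338} \approx 8.4013 \cdot 10^{-8}$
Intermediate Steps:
$W = 2440101690$ ($W = \left(-30681 - 8084\right) \left(-21983 - 40963\right) = \left(-38765\right) \left(-62946\right) = 2440101690$)
$\frac{D{\left(205,269 \right)}}{W} = \frac{205}{2440101690} = 205 \cdot \frac{1}{2440101690} = \frac{41}{488020338}$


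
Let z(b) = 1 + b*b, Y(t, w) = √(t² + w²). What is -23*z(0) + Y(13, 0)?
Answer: -10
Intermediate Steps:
z(b) = 1 + b²
-23*z(0) + Y(13, 0) = -23*(1 + 0²) + √(13² + 0²) = -23*(1 + 0) + √(169 + 0) = -23*1 + √169 = -23 + 13 = -10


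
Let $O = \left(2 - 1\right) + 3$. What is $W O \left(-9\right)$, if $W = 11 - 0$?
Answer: $-396$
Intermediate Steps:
$O = 4$ ($O = 1 + 3 = 4$)
$W = 11$ ($W = 11 + 0 = 11$)
$W O \left(-9\right) = 11 \cdot 4 \left(-9\right) = 44 \left(-9\right) = -396$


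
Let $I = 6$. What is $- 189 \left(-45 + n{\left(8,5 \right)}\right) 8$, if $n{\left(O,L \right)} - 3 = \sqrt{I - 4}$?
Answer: $63504 - 1512 \sqrt{2} \approx 61366.0$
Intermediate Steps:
$n{\left(O,L \right)} = 3 + \sqrt{2}$ ($n{\left(O,L \right)} = 3 + \sqrt{6 - 4} = 3 + \sqrt{2}$)
$- 189 \left(-45 + n{\left(8,5 \right)}\right) 8 = - 189 \left(-45 + \left(3 + \sqrt{2}\right)\right) 8 = - 189 \left(-42 + \sqrt{2}\right) 8 = - 189 \left(-336 + 8 \sqrt{2}\right) = 63504 - 1512 \sqrt{2}$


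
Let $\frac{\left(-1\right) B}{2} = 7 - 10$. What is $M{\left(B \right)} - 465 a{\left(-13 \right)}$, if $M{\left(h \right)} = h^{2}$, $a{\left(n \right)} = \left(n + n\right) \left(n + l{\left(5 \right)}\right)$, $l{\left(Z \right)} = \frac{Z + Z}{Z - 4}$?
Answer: $-36234$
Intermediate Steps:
$l{\left(Z \right)} = \frac{2 Z}{-4 + Z}$
$a{\left(n \right)} = 2 n \left(10 + n\right)$ ($a{\left(n \right)} = \left(n + n\right) \left(n + 2 \cdot 5 \frac{1}{-4 + 5}\right) = 2 n \left(n + 2 \cdot 5 \cdot 1^{-1}\right) = 2 n \left(n + 2 \cdot 5 \cdot 1\right) = 2 n \left(n + 10\right) = 2 n \left(10 + n\right)$)
$B = 6$ ($B = - 2 \left(7 - 10\right) = \left(-2\right) \left(-3\right) = 6$)
$M{\left(B \right)} - 465 a{\left(-13 \right)} = 6^{2} - 465 \cdot 2 \left(-13\right) \left(10 - 13\right) = 36 - 465 \cdot 2 \left(-13\right) \left(-3\right) = 36 - 36270 = -36234$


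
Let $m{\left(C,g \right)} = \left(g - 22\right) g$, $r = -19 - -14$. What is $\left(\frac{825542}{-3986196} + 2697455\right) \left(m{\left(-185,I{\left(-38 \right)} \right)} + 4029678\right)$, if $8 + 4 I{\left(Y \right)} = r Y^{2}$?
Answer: $\frac{39433384969858215739}{1993098} \approx 1.9785 \cdot 10^{13}$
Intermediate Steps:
$r = -5$ ($r = -19 + 14 = -5$)
$I{\left(Y \right)} = -2 - \frac{5 Y^{2}}{4}$ ($I{\left(Y \right)} = -2 + \frac{\left(-5\right) Y^{2}}{4} = -2 - \frac{5 Y^{2}}{4}$)
$m{\left(C,g \right)} = g \left(-22 + g\right)$ ($m{\left(C,g \right)} = \left(-22 + g\right) g = g \left(-22 + g\right)$)
$\left(\frac{825542}{-3986196} + 2697455\right) \left(m{\left(-185,I{\left(-38 \right)} \right)} + 4029678\right) = \left(\frac{825542}{-3986196} + 2697455\right) \left(\left(-2 - \frac{5 \left(-38\right)^{2}}{4}\right) \left(-22 - \left(2 + \frac{5 \left(-38\right)^{2}}{4}\right)\right) + 4029678\right) = \left(825542 \left(- \frac{1}{3986196}\right) + 2697455\right) \left(\left(-2 - 1805\right) \left(-22 - 1807\right) + 4029678\right) = \left(- \frac{412771}{1993098} + 2697455\right) \left(\left(-2 - 1805\right) \left(-22 - 1807\right) + 4029678\right) = \frac{5376291752819 \left(- 1807 \left(-22 - 1807\right) + 4029678\right)}{1993098} = \frac{5376291752819 \left(\left(-1807\right) \left(-1829\right) + 4029678\right)}{1993098} = \frac{5376291752819 \left(3305003 + 4029678\right)}{1993098} = \frac{5376291752819}{1993098} \cdot 7334681 = \frac{39433384969858215739}{1993098}$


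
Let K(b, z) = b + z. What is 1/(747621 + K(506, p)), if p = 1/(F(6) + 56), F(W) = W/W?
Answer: 57/42643240 ≈ 1.3367e-6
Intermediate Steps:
F(W) = 1
p = 1/57 (p = 1/(1 + 56) = 1/57 ≈ 0.017544)
1/(747621 + K(506, p)) = 1/(747621 + (506 + 1/57)) = 1/(747621 + 28843/57) = 1/(42643240/57) = 57/42643240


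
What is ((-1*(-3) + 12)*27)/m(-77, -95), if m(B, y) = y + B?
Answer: -405/172 ≈ -2.3547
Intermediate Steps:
m(B, y) = B + y
((-1*(-3) + 12)*27)/m(-77, -95) = ((-1*(-3) + 12)*27)/(-77 - 95) = ((3 + 12)*27)/(-172) = (15*27)*(-1/172) = 405*(-1/172) = -405/172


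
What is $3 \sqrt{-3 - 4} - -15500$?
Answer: $15500 + 3 i \sqrt{7} \approx 15500.0 + 7.9373 i$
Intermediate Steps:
$3 \sqrt{-3 - 4} - -15500 = 3 \sqrt{-7} + 15500 = 3 i \sqrt{7} + 15500 = 15500 + 3 i \sqrt{7}$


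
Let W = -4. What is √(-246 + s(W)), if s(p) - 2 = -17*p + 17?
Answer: I*√159 ≈ 12.61*I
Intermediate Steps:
s(p) = 19 - 17*p (s(p) = 2 + (-17*p + 17) = 2 + (17 - 17*p) = 19 - 17*p)
√(-246 + s(W)) = √(-246 + (19 - 17*(-4))) = √(-246 + (19 + 68)) = √(-246 + 87) = √(-159) = I*√159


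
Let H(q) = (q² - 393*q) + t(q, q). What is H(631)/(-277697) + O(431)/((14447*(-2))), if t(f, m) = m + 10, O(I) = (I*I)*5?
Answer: -262284126271/8023777118 ≈ -32.688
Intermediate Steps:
O(I) = 5*I² (O(I) = I²*5 = 5*I²)
t(f, m) = 10 + m
H(q) = 10 + q² - 392*q (H(q) = (q² - 393*q) + (10 + q) = 10 + q² - 392*q)
H(631)/(-277697) + O(431)/((14447*(-2))) = (10 + 631² - 392*631)/(-277697) + (5*431²)/((14447*(-2))) = (10 + 398161 - 247352)*(-1/277697) + (5*185761)/(-28894) = 150819*(-1/277697) + 928805*(-1/28894) = -150819/277697 - 928805/28894 = -262284126271/8023777118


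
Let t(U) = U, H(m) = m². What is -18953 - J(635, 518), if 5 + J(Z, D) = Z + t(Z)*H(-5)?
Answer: -35458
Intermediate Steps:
J(Z, D) = -5 + 26*Z (J(Z, D) = -5 + (Z + Z*(-5)²) = -5 + (Z + Z*25) = -5 + (Z + 25*Z) = -5 + 26*Z)
-18953 - J(635, 518) = -18953 - (-5 + 26*635) = -18953 - (-5 + 16510) = -18953 - 1*16505 = -18953 - 16505 = -35458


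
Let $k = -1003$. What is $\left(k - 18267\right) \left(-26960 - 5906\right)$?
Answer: $633327820$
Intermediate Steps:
$\left(k - 18267\right) \left(-26960 - 5906\right) = \left(-1003 - 18267\right) \left(-26960 - 5906\right) = \left(-19270\right) \left(-32866\right) = 633327820$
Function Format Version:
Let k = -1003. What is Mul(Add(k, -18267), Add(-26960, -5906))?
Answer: 633327820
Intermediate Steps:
Mul(Add(k, -18267), Add(-26960, -5906)) = Mul(Add(-1003, -18267), Add(-26960, -5906)) = Mul(-19270, -32866) = 633327820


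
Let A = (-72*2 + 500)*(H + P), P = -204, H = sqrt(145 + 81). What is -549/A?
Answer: 27999/3683710 + 549*sqrt(226)/14734840 ≈ 0.0081609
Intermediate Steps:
H = sqrt(226) ≈ 15.033
A = -72624 + 356*sqrt(226) (A = (-72*2 + 500)*(sqrt(226) - 204) = (-144 + 500)*(-204 + sqrt(226)) = 356*(-204 + sqrt(226)) = -72624 + 356*sqrt(226) ≈ -67272.)
-549/A = -549/(-72624 + 356*sqrt(226))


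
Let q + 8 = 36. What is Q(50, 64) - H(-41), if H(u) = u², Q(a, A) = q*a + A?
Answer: -217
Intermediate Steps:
q = 28 (q = -8 + 36 = 28)
Q(a, A) = A + 28*a (Q(a, A) = 28*a + A = A + 28*a)
Q(50, 64) - H(-41) = (64 + 28*50) - 1*(-41)² = (64 + 1400) - 1*1681 = 1464 - 1681 = -217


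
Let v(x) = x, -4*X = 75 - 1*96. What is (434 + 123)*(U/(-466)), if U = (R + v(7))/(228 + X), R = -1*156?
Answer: 165986/217389 ≈ 0.76354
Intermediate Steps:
X = 21/4 (X = -(75 - 1*96)/4 = -(75 - 96)/4 = -¼*(-21) = 21/4 ≈ 5.2500)
R = -156
U = -596/933 (U = (-156 + 7)/(228 + 21/4) = -149/933/4 = -149*4/933 = -596/933 ≈ -0.63880)
(434 + 123)*(U/(-466)) = (434 + 123)*(-596/933/(-466)) = 557*(-596/933*(-1/466)) = 557*(298/217389) = 165986/217389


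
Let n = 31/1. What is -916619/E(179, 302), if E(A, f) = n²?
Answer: -916619/961 ≈ -953.82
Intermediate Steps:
n = 31 (n = 31*1 = 31)
E(A, f) = 961 (E(A, f) = 31² = 961)
-916619/E(179, 302) = -916619/961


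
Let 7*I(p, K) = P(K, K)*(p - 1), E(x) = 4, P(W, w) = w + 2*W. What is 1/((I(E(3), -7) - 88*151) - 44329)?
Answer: -1/57626 ≈ -1.7353e-5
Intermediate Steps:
I(p, K) = 3*K*(-1 + p)/7 (I(p, K) = ((K + 2*K)*(p - 1))/7 = ((3*K)*(-1 + p))/7 = (3*K*(-1 + p))/7 = 3*K*(-1 + p)/7)
1/((I(E(3), -7) - 88*151) - 44329) = 1/(((3/7)*(-7)*(-1 + 4) - 88*151) - 44329) = 1/(((3/7)*(-7)*3 - 13288) - 44329) = 1/((-9 - 13288) - 44329) = 1/(-13297 - 44329) = 1/(-57626) = -1/57626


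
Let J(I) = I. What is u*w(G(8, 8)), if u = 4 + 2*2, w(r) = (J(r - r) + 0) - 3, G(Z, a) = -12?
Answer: -24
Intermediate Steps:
w(r) = -3 (w(r) = ((r - r) + 0) - 3 = (0 + 0) - 3 = 0 - 3 = -3)
u = 8 (u = 4 + 4 = 8)
u*w(G(8, 8)) = 8*(-3) = -24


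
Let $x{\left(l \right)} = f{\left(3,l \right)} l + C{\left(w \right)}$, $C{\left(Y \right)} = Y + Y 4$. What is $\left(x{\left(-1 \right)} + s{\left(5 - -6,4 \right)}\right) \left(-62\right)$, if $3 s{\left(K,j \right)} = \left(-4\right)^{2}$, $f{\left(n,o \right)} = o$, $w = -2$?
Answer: $\frac{682}{3} \approx 227.33$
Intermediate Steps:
$C{\left(Y \right)} = 5 Y$ ($C{\left(Y \right)} = Y + 4 Y = 5 Y$)
$s{\left(K,j \right)} = \frac{16}{3}$ ($s{\left(K,j \right)} = \frac{\left(-4\right)^{2}}{3} = \frac{1}{3} \cdot 16 = \frac{16}{3}$)
$x{\left(l \right)} = -10 + l^{2}$ ($x{\left(l \right)} = l l + 5 \left(-2\right) = l^{2} - 10 = -10 + l^{2}$)
$\left(x{\left(-1 \right)} + s{\left(5 - -6,4 \right)}\right) \left(-62\right) = \left(\left(-10 + \left(-1\right)^{2}\right) + \frac{16}{3}\right) \left(-62\right) = \left(\left(-10 + 1\right) + \frac{16}{3}\right) \left(-62\right) = \left(-9 + \frac{16}{3}\right) \left(-62\right) = \left(- \frac{11}{3}\right) \left(-62\right) = \frac{682}{3}$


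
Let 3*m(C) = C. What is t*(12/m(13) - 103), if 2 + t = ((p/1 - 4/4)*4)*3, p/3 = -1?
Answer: 65150/13 ≈ 5011.5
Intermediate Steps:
p = -3 (p = 3*(-1) = -3)
m(C) = C/3
t = -50 (t = -2 + ((-3/1 - 4/4)*4)*3 = -2 + ((-3*1 - 4*¼)*4)*3 = -2 + ((-3 - 1)*4)*3 = -2 - 4*4*3 = -2 - 16*3 = -2 - 48 = -50)
t*(12/m(13) - 103) = -50*(12/(((⅓)*13)) - 103) = -50*(12/(13/3) - 103) = -50*(12*(3/13) - 103) = -50*(36/13 - 103) = -50*(-1303/13) = 65150/13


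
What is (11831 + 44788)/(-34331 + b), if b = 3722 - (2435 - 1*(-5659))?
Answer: -18873/12901 ≈ -1.4629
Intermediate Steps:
b = -4372 (b = 3722 - (2435 + 5659) = 3722 - 1*8094 = 3722 - 8094 = -4372)
(11831 + 44788)/(-34331 + b) = (11831 + 44788)/(-34331 - 4372) = 56619/(-38703) = 56619*(-1/38703) = -18873/12901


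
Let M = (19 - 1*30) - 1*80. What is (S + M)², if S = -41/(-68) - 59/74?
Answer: 52645008025/6330256 ≈ 8316.4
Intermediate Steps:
M = -91 (M = (19 - 30) - 80 = -11 - 80 = -91)
S = -489/2516 (S = -41*(-1/68) - 59*1/74 = 41/68 - 59/74 = -489/2516 ≈ -0.19436)
(S + M)² = (-489/2516 - 91)² = (-229445/2516)² = 52645008025/6330256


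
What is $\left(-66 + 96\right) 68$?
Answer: $2040$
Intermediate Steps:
$\left(-66 + 96\right) 68 = 30 \cdot 68 = 2040$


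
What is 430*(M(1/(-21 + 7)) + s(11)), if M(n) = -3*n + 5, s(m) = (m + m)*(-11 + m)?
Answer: 15695/7 ≈ 2242.1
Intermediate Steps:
s(m) = 2*m*(-11 + m) (s(m) = (2*m)*(-11 + m) = 2*m*(-11 + m))
M(n) = 5 - 3*n
430*(M(1/(-21 + 7)) + s(11)) = 430*((5 - 3/(-21 + 7)) + 2*11*(-11 + 11)) = 430*((5 - 3/(-14)) + 2*11*0) = 430*((5 - 3*(-1/14)) + 0) = 430*((5 + 3/14) + 0) = 430*(73/14 + 0) = 430*(73/14) = 15695/7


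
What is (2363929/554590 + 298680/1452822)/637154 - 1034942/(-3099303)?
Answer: 88552889659788256918759/265180534902428149835460 ≈ 0.33393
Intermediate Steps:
(2363929/554590 + 298680/1452822)/637154 - 1034942/(-3099303) = (2363929*(1/554590) + 298680*(1/1452822))*(1/637154) - 1034942*(-1/3099303) = (2363929/554590 + 49780/242137)*(1/637154) + 1034942/3099303 = (600002166473/134286758830)*(1/637154) + 1034942/3099303 = 600002166473/85561345535569820 + 1034942/3099303 = 88552889659788256918759/265180534902428149835460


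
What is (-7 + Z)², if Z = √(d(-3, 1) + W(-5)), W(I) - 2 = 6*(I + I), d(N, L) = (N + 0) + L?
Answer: (7 - 2*I*√15)² ≈ -11.0 - 108.44*I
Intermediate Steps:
d(N, L) = L + N (d(N, L) = N + L = L + N)
W(I) = 2 + 12*I (W(I) = 2 + 6*(I + I) = 2 + 6*(2*I) = 2 + 12*I)
Z = 2*I*√15 (Z = √((1 - 3) + (2 + 12*(-5))) = √(-2 + (2 - 60)) = √(-2 - 58) = √(-60) = 2*I*√15 ≈ 7.746*I)
(-7 + Z)² = (-7 + 2*I*√15)²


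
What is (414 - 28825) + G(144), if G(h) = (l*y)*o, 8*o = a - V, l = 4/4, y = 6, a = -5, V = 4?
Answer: -113671/4 ≈ -28418.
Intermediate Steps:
l = 1 (l = 4*(¼) = 1)
o = -9/8 (o = (-5 - 1*4)/8 = (-5 - 4)/8 = (⅛)*(-9) = -9/8 ≈ -1.1250)
G(h) = -27/4 (G(h) = (1*6)*(-9/8) = 6*(-9/8) = -27/4)
(414 - 28825) + G(144) = (414 - 28825) - 27/4 = -28411 - 27/4 = -113671/4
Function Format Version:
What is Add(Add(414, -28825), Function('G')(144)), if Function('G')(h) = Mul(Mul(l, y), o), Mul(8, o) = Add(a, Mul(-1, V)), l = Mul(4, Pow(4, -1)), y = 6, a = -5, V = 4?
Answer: Rational(-113671, 4) ≈ -28418.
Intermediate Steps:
l = 1 (l = Mul(4, Rational(1, 4)) = 1)
o = Rational(-9, 8) (o = Mul(Rational(1, 8), Add(-5, Mul(-1, 4))) = Mul(Rational(1, 8), Add(-5, -4)) = Mul(Rational(1, 8), -9) = Rational(-9, 8) ≈ -1.1250)
Function('G')(h) = Rational(-27, 4) (Function('G')(h) = Mul(Mul(1, 6), Rational(-9, 8)) = Mul(6, Rational(-9, 8)) = Rational(-27, 4))
Add(Add(414, -28825), Function('G')(144)) = Add(Add(414, -28825), Rational(-27, 4)) = Add(-28411, Rational(-27, 4)) = Rational(-113671, 4)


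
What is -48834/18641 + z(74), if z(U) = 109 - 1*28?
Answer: 1461087/18641 ≈ 78.380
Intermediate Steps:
z(U) = 81 (z(U) = 109 - 28 = 81)
-48834/18641 + z(74) = -48834/18641 + 81 = 1461087/18641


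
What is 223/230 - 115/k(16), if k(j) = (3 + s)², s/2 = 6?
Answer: 949/2070 ≈ 0.45845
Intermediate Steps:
s = 12 (s = 2*6 = 12)
k(j) = 225 (k(j) = (3 + 12)² = 15² = 225)
223/230 - 115/k(16) = 223/230 - 115/225 = 223*(1/230) - 115*1/225 = 223/230 - 23/45 = 949/2070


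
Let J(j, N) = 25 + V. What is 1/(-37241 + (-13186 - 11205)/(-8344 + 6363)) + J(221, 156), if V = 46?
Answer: 5236250149/73750030 ≈ 71.000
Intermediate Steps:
J(j, N) = 71 (J(j, N) = 25 + 46 = 71)
1/(-37241 + (-13186 - 11205)/(-8344 + 6363)) + J(221, 156) = 1/(-37241 + (-13186 - 11205)/(-8344 + 6363)) + 71 = 1/(-37241 - 24391/(-1981)) + 71 = 1/(-37241 - 24391*(-1/1981)) + 71 = 1/(-37241 + 24391/1981) + 71 = 1/(-73750030/1981) + 71 = -1981/73750030 + 71 = 5236250149/73750030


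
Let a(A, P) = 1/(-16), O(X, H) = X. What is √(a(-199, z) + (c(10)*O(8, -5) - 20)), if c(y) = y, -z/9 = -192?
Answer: √959/4 ≈ 7.7419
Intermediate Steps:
z = 1728 (z = -9*(-192) = 1728)
a(A, P) = -1/16
√(a(-199, z) + (c(10)*O(8, -5) - 20)) = √(-1/16 + (10*8 - 20)) = √(-1/16 + (80 - 20)) = √(-1/16 + 60) = √(959/16) = √959/4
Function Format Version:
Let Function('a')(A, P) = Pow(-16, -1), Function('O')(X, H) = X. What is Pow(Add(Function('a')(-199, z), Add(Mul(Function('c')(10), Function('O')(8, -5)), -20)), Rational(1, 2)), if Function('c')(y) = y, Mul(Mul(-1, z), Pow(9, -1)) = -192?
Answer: Mul(Rational(1, 4), Pow(959, Rational(1, 2))) ≈ 7.7419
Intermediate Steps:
z = 1728 (z = Mul(-9, -192) = 1728)
Function('a')(A, P) = Rational(-1, 16)
Pow(Add(Function('a')(-199, z), Add(Mul(Function('c')(10), Function('O')(8, -5)), -20)), Rational(1, 2)) = Pow(Add(Rational(-1, 16), Add(Mul(10, 8), -20)), Rational(1, 2)) = Pow(Add(Rational(-1, 16), Add(80, -20)), Rational(1, 2)) = Pow(Add(Rational(-1, 16), 60), Rational(1, 2)) = Pow(Rational(959, 16), Rational(1, 2)) = Mul(Rational(1, 4), Pow(959, Rational(1, 2)))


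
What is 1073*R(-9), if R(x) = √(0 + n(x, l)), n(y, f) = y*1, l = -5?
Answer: 3219*I ≈ 3219.0*I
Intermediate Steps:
n(y, f) = y
R(x) = √x (R(x) = √(0 + x) = √x)
1073*R(-9) = 1073*√(-9) = 1073*(3*I) = 3219*I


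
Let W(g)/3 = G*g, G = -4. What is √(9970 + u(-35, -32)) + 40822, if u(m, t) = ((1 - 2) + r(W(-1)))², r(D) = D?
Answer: 40822 + √10091 ≈ 40922.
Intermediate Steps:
W(g) = -12*g (W(g) = 3*(-4*g) = -12*g)
u(m, t) = 121 (u(m, t) = ((1 - 2) - 12*(-1))² = (-1 + 12)² = 11² = 121)
√(9970 + u(-35, -32)) + 40822 = √(9970 + 121) + 40822 = √10091 + 40822 = 40822 + √10091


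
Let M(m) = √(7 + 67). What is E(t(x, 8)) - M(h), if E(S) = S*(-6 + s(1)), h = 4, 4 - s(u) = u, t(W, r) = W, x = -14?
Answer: 42 - √74 ≈ 33.398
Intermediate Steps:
s(u) = 4 - u
M(m) = √74
E(S) = -3*S (E(S) = S*(-6 + (4 - 1*1)) = S*(-6 + (4 - 1)) = S*(-6 + 3) = S*(-3) = -3*S)
E(t(x, 8)) - M(h) = -3*(-14) - √74 = 42 - √74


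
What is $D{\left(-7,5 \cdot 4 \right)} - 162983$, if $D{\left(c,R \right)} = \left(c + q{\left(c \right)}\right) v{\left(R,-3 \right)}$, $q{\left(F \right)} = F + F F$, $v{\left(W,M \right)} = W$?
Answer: $-162283$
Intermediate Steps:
$q{\left(F \right)} = F + F^{2}$
$D{\left(c,R \right)} = R \left(c + c \left(1 + c\right)\right)$ ($D{\left(c,R \right)} = \left(c + c \left(1 + c\right)\right) R = R \left(c + c \left(1 + c\right)\right)$)
$D{\left(-7,5 \cdot 4 \right)} - 162983 = 5 \cdot 4 \left(-7\right) \left(2 - 7\right) - 162983 = 20 \left(-7\right) \left(-5\right) - 162983 = 700 - 162983 = -162283$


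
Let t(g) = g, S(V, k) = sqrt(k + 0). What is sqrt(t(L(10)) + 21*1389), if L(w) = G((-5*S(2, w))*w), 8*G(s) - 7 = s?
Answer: sqrt(466718 - 100*sqrt(10))/4 ≈ 170.73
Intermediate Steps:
S(V, k) = sqrt(k)
G(s) = 7/8 + s/8
L(w) = 7/8 - 5*w**(3/2)/8 (L(w) = 7/8 + ((-5*sqrt(w))*w)/8 = 7/8 + (-5*w**(3/2))/8 = 7/8 - 5*w**(3/2)/8)
sqrt(t(L(10)) + 21*1389) = sqrt((7/8 - 25*sqrt(10)/4) + 21*1389) = sqrt((7/8 - 25*sqrt(10)/4) + 29169) = sqrt(233359/8 - 25*sqrt(10)/4)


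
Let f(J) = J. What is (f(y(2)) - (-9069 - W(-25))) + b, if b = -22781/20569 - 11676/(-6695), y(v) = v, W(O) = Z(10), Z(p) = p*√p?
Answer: 1249250111154/137709455 + 10*√10 ≈ 9103.3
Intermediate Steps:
Z(p) = p^(3/2)
W(O) = 10*√10 (W(O) = 10^(3/2) = 10*√10)
b = 87644849/137709455 (b = -22781*1/20569 - 11676*(-1/6695) = -22781/20569 + 11676/6695 = 87644849/137709455 ≈ 0.63645)
(f(y(2)) - (-9069 - W(-25))) + b = (2 - (-9069 - 10*√10)) + 87644849/137709455 = (2 + (9069 + 10*√10)) + 87644849/137709455 = (9071 + 10*√10) + 87644849/137709455 = 1249250111154/137709455 + 10*√10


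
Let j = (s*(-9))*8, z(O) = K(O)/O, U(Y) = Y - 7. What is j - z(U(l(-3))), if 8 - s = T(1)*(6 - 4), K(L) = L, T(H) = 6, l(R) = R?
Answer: 287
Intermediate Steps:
U(Y) = -7 + Y
s = -4 (s = 8 - 6*(6 - 4) = 8 - 6*2 = 8 - 1*12 = 8 - 12 = -4)
z(O) = 1 (z(O) = O/O = 1)
j = 288 (j = -4*(-9)*8 = 36*8 = 288)
j - z(U(l(-3))) = 288 - 1*1 = 288 - 1 = 287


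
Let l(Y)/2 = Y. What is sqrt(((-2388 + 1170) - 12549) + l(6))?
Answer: I*sqrt(13755) ≈ 117.28*I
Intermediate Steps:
l(Y) = 2*Y
sqrt(((-2388 + 1170) - 12549) + l(6)) = sqrt(((-2388 + 1170) - 12549) + 2*6) = sqrt((-1218 - 12549) + 12) = sqrt(-13767 + 12) = sqrt(-13755) = I*sqrt(13755)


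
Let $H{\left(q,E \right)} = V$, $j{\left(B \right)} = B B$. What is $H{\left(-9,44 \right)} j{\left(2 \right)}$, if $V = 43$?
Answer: $172$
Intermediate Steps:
$j{\left(B \right)} = B^{2}$
$H{\left(q,E \right)} = 43$
$H{\left(-9,44 \right)} j{\left(2 \right)} = 43 \cdot 2^{2} = 43 \cdot 4 = 172$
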